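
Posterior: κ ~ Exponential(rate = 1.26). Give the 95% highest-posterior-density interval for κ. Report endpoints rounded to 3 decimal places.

[0.000, 2.378]

The exponential density is strictly decreasing on [0, ∞), so the HPD interval is anchored at 0: [0, q] with P(κ ≤ q) = 0.95.
q = −ln(1 − 0.95) / 1.26 = 2.9957 / 1.26 = 2.378.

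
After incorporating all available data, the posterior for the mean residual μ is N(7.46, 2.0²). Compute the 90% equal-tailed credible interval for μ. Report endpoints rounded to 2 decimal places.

[4.17, 10.75]

The posterior is symmetric, so the 90% equal-tailed interval is μ = 7.46 ± z·2.0 with z = 1.645.
Half-width: 1.645 × 2.0 = 3.29.
7.46 − 3.29 = 4.17; 7.46 + 3.29 = 10.75.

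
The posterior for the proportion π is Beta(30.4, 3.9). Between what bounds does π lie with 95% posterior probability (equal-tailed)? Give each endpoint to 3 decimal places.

[0.763, 0.968]

Posterior: Beta(30.4, 3.9).
Equal-tailed 95% interval: the 0.025 and 0.975 quantiles of Beta(30.4, 3.9).
Posterior mean ≈ 0.886, SD ≈ 0.053; a Normal approximation gives roughly [0.782, 0.991].
Exact: F⁻¹(0.025) = 0.763; F⁻¹(0.975) = 0.968.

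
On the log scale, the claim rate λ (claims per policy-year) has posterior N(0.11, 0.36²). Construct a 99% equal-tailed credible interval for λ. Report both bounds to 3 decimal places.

[0.442, 2.822]

On the log scale the 99% interval is 0.11 ± 2.576 × 0.36 = [-0.8173, 1.0373].
Exponentiate: [e^-0.8173, e^1.0373] = [0.442, 2.822].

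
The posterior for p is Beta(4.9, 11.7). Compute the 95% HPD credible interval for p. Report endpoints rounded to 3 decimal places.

The posterior is unimodal and skewed, so the HPD interval has equal density at both endpoints and is the shortest 95% interval.
Solving f(0.095) = f(0.509) with F(0.509) − F(0.095) = 0.95 gives [0.095, 0.509].
For comparison, the equal-tailed interval is [0.109, 0.528]; the HPD is narrower and shifted toward the mode.

[0.095, 0.509]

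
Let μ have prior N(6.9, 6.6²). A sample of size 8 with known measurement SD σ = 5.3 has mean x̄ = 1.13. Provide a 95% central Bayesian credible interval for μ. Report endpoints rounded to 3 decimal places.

[-1.973, 5.093]

Posterior precision = 1/6.6² + 8/5.3² = 0.0230 + 0.2848 = 0.3078, so posterior SD = 1.8026.
Posterior mean = (6.9/6.6² + 8·1.13/5.3²) / 0.3078 = 1.5604.
Interval: 1.5604 ± 1.960 × 1.8026 → [-1.973, 5.093].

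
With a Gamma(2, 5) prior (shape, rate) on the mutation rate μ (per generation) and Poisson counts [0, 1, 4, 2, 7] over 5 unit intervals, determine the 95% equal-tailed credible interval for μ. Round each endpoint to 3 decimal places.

[0.915, 2.474]

Posterior: Gamma(2+14, 5+5) = Gamma(16, 10) (shape, rate).
Equal-tailed 95% interval: Gamma(16, 10) quantiles at 0.025 and 0.975.
Posterior mean ≈ 1.600, SD ≈ 0.400; a Normal approximation gives roughly [0.816, 2.384].
Exact: lower = 0.915; upper = 2.474.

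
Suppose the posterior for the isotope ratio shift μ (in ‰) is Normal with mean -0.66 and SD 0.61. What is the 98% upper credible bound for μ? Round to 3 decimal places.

0.593

Need U with P(μ ≤ U) = 0.98: U = -0.66 + z_{0.02}·0.61.
z = 2.054; U = -0.66 + 2.054 × 0.61 = 0.593.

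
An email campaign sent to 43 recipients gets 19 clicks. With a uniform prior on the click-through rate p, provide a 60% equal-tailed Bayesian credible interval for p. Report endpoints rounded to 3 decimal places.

[0.382, 0.507]

Posterior: Beta(1+19, 1+24) = Beta(20, 25).
Equal-tailed 60% interval: the 0.2 and 0.8 quantiles of Beta(20, 25).
Posterior mean ≈ 0.444, SD ≈ 0.073; a Normal approximation gives roughly [0.383, 0.506].
Exact: F⁻¹(0.2) = 0.382; F⁻¹(0.8) = 0.507.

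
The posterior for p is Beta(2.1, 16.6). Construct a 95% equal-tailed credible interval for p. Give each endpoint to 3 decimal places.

[0.016, 0.285]

Posterior: Beta(2.1, 16.6).
Equal-tailed 95% interval: the 0.025 and 0.975 quantiles of Beta(2.1, 16.6).
Posterior mean ≈ 0.112, SD ≈ 0.071; a Normal approximation gives roughly [-0.027, 0.252].
Exact: F⁻¹(0.025) = 0.016; F⁻¹(0.975) = 0.285.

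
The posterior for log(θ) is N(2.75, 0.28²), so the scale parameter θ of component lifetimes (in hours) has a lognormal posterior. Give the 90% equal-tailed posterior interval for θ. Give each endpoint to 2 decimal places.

[9.87, 24.79]

On the log scale the 90% interval is 2.75 ± 1.645 × 0.28 = [2.2894, 3.2106].
Exponentiate: [e^2.2894, e^3.2106] = [9.87, 24.79].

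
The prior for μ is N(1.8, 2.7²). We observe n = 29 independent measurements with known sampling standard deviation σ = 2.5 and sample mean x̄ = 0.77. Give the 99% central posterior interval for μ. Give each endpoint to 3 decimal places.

Posterior precision = 1/2.7² + 29/2.5² = 0.1372 + 4.6400 = 4.7772, so posterior SD = 0.4575.
Posterior mean = (1.8/2.7² + 29·0.77/2.5²) / 4.7772 = 0.7996.
Interval: 0.7996 ± 2.576 × 0.4575 → [-0.379, 1.978].

[-0.379, 1.978]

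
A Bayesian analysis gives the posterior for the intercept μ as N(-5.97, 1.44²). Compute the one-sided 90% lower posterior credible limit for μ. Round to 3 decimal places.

Need L with P(μ ≥ L) = 0.90: L = -5.97 − z_{0.1}·1.44.
z = 1.282; L = -5.97 − 1.282 × 1.44 = -7.815.

-7.815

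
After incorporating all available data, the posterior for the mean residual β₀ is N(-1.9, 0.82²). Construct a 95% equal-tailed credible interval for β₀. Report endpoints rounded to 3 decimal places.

The posterior is symmetric, so the 95% equal-tailed interval is β₀ = -1.9 ± z·0.82 with z = 1.960.
Half-width: 1.960 × 0.82 = 1.607.
-1.9 − 1.607 = -3.507; -1.9 + 1.607 = -0.293.

[-3.507, -0.293]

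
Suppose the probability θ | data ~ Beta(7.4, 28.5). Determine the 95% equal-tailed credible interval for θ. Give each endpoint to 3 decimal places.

[0.092, 0.351]

Posterior: Beta(7.4, 28.5).
Equal-tailed 95% interval: the 0.025 and 0.975 quantiles of Beta(7.4, 28.5).
Posterior mean ≈ 0.206, SD ≈ 0.067; a Normal approximation gives roughly [0.076, 0.337].
Exact: F⁻¹(0.025) = 0.092; F⁻¹(0.975) = 0.351.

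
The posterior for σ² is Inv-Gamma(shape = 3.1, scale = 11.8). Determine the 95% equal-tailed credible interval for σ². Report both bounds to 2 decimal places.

Inverse-Gamma(3.1, 11.8) quantiles: F⁻¹(0.025) and F⁻¹(0.975).
Equivalently, 1/σ² ~ Gamma(3.1, rate = 11.8); invert its 0.975 and 0.025 quantiles.
Posterior mean ≈ 5.62, SD ≈ 5.36; a Normal approximation gives roughly [-4.88, 16.12].
Exact: lower = 1.60; upper = 17.82.

[1.60, 17.82]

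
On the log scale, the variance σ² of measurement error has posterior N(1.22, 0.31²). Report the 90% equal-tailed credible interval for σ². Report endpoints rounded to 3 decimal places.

[2.034, 5.640]

On the log scale the 90% interval is 1.22 ± 1.645 × 0.31 = [0.7101, 1.7299].
Exponentiate: [e^0.7101, e^1.7299] = [2.034, 5.640].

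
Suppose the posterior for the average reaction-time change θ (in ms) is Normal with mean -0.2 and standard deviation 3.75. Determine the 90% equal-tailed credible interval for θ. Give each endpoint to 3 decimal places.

The posterior is symmetric, so the 90% equal-tailed interval is θ = -0.2 ± z·3.75 with z = 1.645.
Half-width: 1.645 × 3.75 = 6.168.
-0.2 − 6.168 = -6.368; -0.2 + 6.168 = 5.968.

[-6.368, 5.968]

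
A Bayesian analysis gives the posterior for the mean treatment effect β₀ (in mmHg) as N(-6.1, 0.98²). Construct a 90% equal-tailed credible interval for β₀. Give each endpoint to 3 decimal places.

The posterior is symmetric, so the 90% equal-tailed interval is β₀ = -6.1 ± z·0.98 with z = 1.645.
Half-width: 1.645 × 0.98 = 1.612.
-6.1 − 1.612 = -7.712; -6.1 + 1.612 = -4.488.

[-7.712, -4.488]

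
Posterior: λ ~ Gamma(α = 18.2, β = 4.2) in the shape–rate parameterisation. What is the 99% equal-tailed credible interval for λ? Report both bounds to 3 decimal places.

[2.163, 7.393]

Posterior: Gamma(shape 18.2, rate 4.2).
Equal-tailed 99% interval: Gamma(18.2, 4.2) quantiles at 0.005 and 0.995.
Posterior mean ≈ 4.333, SD ≈ 1.016; a Normal approximation gives roughly [1.717, 6.950].
Exact: lower = 2.163; upper = 7.393.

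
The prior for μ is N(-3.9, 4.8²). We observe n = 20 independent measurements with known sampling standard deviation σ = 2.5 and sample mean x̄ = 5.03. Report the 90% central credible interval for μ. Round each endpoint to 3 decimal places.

Posterior precision = 1/4.8² + 20/2.5² = 0.0434 + 3.2000 = 3.2434, so posterior SD = 0.5553.
Posterior mean = (-3.9/4.8² + 20·5.03/2.5²) / 3.2434 = 4.9105.
Interval: 4.9105 ± 1.645 × 0.5553 → [3.997, 5.824].

[3.997, 5.824]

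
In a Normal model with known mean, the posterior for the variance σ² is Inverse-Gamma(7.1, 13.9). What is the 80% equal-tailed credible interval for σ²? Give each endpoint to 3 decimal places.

[1.304, 3.501]

Inverse-Gamma(7.1, 13.9) quantiles: F⁻¹(0.1) and F⁻¹(0.9).
Equivalently, 1/σ² ~ Gamma(7.1, rate = 13.9); invert its 0.9 and 0.1 quantiles.
Posterior mean ≈ 2.279, SD ≈ 1.009; a Normal approximation gives roughly [0.986, 3.572].
Exact: lower = 1.304; upper = 3.501.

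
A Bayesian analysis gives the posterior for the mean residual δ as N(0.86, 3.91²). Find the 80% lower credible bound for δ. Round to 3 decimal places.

-2.431

Need L with P(δ ≥ L) = 0.80: L = 0.86 − z_{0.2}·3.91.
z = 0.842; L = 0.86 − 0.842 × 3.91 = -2.431.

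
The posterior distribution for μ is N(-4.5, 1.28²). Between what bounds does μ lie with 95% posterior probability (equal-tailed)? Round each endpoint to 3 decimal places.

The posterior is symmetric, so the 95% equal-tailed interval is μ = -4.5 ± z·1.28 with z = 1.960.
Half-width: 1.960 × 1.28 = 2.509.
-4.5 − 2.509 = -7.009; -4.5 + 2.509 = -1.991.

[-7.009, -1.991]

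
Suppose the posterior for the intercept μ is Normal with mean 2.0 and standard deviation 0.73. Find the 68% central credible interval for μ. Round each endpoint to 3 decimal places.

The posterior is symmetric, so the 68% equal-tailed interval is μ = 2.0 ± z·0.73 with z = 0.994.
Half-width: 0.994 × 0.73 = 0.726.
2.0 − 0.726 = 1.274; 2.0 + 0.726 = 2.726.

[1.274, 2.726]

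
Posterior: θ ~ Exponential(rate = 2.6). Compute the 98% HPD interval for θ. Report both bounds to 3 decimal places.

[0.000, 1.505]

The exponential density is strictly decreasing on [0, ∞), so the HPD interval is anchored at 0: [0, q] with P(θ ≤ q) = 0.98.
q = −ln(1 − 0.98) / 2.6 = 3.9120 / 2.6 = 1.505.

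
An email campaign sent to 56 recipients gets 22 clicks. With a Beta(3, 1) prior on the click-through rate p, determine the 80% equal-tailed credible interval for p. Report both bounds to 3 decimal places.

Posterior: Beta(3+22, 1+34) = Beta(25, 35).
Equal-tailed 80% interval: the 0.1 and 0.9 quantiles of Beta(25, 35).
Posterior mean ≈ 0.417, SD ≈ 0.063; a Normal approximation gives roughly [0.336, 0.498].
Exact: F⁻¹(0.1) = 0.336; F⁻¹(0.9) = 0.499.

[0.336, 0.499]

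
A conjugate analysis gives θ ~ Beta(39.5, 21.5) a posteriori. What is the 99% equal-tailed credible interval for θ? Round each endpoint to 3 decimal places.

[0.485, 0.793]

Posterior: Beta(39.5, 21.5).
Equal-tailed 99% interval: the 0.005 and 0.995 quantiles of Beta(39.5, 21.5).
Posterior mean ≈ 0.648, SD ≈ 0.061; a Normal approximation gives roughly [0.491, 0.804].
Exact: F⁻¹(0.005) = 0.485; F⁻¹(0.995) = 0.793.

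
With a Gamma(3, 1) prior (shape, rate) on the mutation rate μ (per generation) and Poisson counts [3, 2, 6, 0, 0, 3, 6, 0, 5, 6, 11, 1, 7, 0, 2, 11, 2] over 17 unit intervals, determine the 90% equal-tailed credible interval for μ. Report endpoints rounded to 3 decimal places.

Posterior: Gamma(3+65, 1+17) = Gamma(68, 18) (shape, rate).
Equal-tailed 90% interval: Gamma(68, 18) quantiles at 0.05 and 0.95.
Posterior mean ≈ 3.778, SD ≈ 0.458; a Normal approximation gives roughly [3.024, 4.531].
Exact: lower = 3.057; upper = 4.562.

[3.057, 4.562]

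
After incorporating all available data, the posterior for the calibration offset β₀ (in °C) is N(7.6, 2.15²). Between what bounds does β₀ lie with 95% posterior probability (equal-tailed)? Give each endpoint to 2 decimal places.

The posterior is symmetric, so the 95% equal-tailed interval is β₀ = 7.6 ± z·2.15 with z = 1.960.
Half-width: 1.960 × 2.15 = 4.21.
7.6 − 4.21 = 3.39; 7.6 + 4.21 = 11.81.

[3.39, 11.81]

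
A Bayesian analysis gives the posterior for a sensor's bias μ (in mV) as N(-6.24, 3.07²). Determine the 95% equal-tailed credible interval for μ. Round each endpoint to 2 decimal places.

[-12.26, -0.22]

The posterior is symmetric, so the 95% equal-tailed interval is μ = -6.24 ± z·3.07 with z = 1.960.
Half-width: 1.960 × 3.07 = 6.02.
-6.24 − 6.02 = -12.26; -6.24 + 6.02 = -0.22.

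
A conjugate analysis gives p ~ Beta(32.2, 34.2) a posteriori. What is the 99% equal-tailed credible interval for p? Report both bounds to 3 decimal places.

[0.331, 0.640]

Posterior: Beta(32.2, 34.2).
Equal-tailed 99% interval: the 0.005 and 0.995 quantiles of Beta(32.2, 34.2).
Posterior mean ≈ 0.485, SD ≈ 0.061; a Normal approximation gives roughly [0.328, 0.642].
Exact: F⁻¹(0.005) = 0.331; F⁻¹(0.995) = 0.640.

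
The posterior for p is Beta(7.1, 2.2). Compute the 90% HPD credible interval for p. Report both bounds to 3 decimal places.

[0.566, 0.972]

The posterior is unimodal and skewed, so the HPD interval has equal density at both endpoints and is the shortest 90% interval.
Solving f(0.566) = f(0.972) with F(0.972) − F(0.566) = 0.90 gives [0.566, 0.972].
For comparison, the equal-tailed interval is [0.516, 0.944]; the HPD is narrower and shifted toward the mode.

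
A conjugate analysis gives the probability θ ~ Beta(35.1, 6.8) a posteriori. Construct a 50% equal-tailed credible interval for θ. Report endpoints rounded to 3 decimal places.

[0.803, 0.879]

Posterior: Beta(35.1, 6.8).
Equal-tailed 50% interval: the 0.25 and 0.75 quantiles of Beta(35.1, 6.8).
Posterior mean ≈ 0.838, SD ≈ 0.056; a Normal approximation gives roughly [0.800, 0.876].
Exact: F⁻¹(0.25) = 0.803; F⁻¹(0.75) = 0.879.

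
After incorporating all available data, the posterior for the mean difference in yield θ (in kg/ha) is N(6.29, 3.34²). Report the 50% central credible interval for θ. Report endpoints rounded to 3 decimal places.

[4.037, 8.543]

The posterior is symmetric, so the 50% equal-tailed interval is θ = 6.29 ± z·3.34 with z = 0.674.
Half-width: 0.674 × 3.34 = 2.253.
6.29 − 2.253 = 4.037; 6.29 + 2.253 = 8.543.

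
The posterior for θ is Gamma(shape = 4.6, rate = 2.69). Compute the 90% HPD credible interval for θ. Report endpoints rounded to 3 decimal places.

[0.473, 2.899]

The posterior is unimodal and skewed, so the HPD interval has equal density at both endpoints and is the shortest 90% interval.
Solving f(0.473) = f(2.899) with F(2.899) − F(0.473) = 0.90 gives [0.473, 2.899].
For comparison, the equal-tailed interval is [0.641, 3.197]; the HPD is narrower and shifted toward the mode.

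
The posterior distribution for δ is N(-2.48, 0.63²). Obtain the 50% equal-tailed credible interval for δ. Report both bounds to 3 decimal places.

The posterior is symmetric, so the 50% equal-tailed interval is δ = -2.48 ± z·0.63 with z = 0.674.
Half-width: 0.674 × 0.63 = 0.425.
-2.48 − 0.425 = -2.905; -2.48 + 0.425 = -2.055.

[-2.905, -2.055]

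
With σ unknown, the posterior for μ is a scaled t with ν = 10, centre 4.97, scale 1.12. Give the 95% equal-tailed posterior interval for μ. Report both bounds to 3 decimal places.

[2.474, 7.466]

The t_10 distribution is symmetric; the 95% interval is 4.97 ± t·1.12 with t_{0.975,10} = 2.228.
Half-width: 2.228 × 1.12 = 2.496.
4.97 − 2.496 = 2.474; 4.97 + 2.496 = 7.466.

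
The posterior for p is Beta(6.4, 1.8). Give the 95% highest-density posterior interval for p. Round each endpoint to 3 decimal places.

The posterior is unimodal and skewed, so the HPD interval has equal density at both endpoints and is the shortest 95% interval.
Solving f(0.517) = f(0.994) with F(0.994) − F(0.517) = 0.95 gives [0.517, 0.994].
For comparison, the equal-tailed interval is [0.462, 0.973]; the HPD is narrower and shifted toward the mode.

[0.517, 0.994]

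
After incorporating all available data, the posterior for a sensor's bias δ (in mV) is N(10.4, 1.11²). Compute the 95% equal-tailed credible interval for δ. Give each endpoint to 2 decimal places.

The posterior is symmetric, so the 95% equal-tailed interval is δ = 10.4 ± z·1.11 with z = 1.960.
Half-width: 1.960 × 1.11 = 2.18.
10.4 − 2.18 = 8.22; 10.4 + 2.18 = 12.58.

[8.22, 12.58]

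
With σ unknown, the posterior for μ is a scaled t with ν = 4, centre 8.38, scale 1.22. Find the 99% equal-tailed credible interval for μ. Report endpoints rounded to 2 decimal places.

[2.76, 14.00]

The t_4 distribution is symmetric; the 99% interval is 8.38 ± t·1.22 with t_{0.995,4} = 4.604.
Half-width: 4.604 × 1.22 = 5.62.
8.38 − 5.62 = 2.76; 8.38 + 5.62 = 14.00.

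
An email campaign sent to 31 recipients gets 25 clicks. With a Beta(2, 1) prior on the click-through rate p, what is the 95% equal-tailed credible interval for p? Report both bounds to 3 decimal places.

[0.645, 0.910]

Posterior: Beta(2+25, 1+6) = Beta(27, 7).
Equal-tailed 95% interval: the 0.025 and 0.975 quantiles of Beta(27, 7).
Posterior mean ≈ 0.794, SD ≈ 0.068; a Normal approximation gives roughly [0.660, 0.928].
Exact: F⁻¹(0.025) = 0.645; F⁻¹(0.975) = 0.910.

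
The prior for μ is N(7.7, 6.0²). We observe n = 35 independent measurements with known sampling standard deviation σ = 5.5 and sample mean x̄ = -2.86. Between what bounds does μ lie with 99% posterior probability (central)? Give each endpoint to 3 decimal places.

[-4.979, -0.246]

Posterior precision = 1/6.0² + 35/5.5² = 0.0278 + 1.1570 = 1.1848, so posterior SD = 0.9187.
Posterior mean = (7.7/6.0² + 35·-2.86/5.5²) / 1.1848 = -2.6124.
Interval: -2.6124 ± 2.576 × 0.9187 → [-4.979, -0.246].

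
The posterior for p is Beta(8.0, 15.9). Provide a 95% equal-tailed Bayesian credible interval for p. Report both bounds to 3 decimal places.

Posterior: Beta(8.0, 15.9).
Equal-tailed 95% interval: the 0.025 and 0.975 quantiles of Beta(8.0, 15.9).
Posterior mean ≈ 0.335, SD ≈ 0.095; a Normal approximation gives roughly [0.149, 0.520].
Exact: F⁻¹(0.025) = 0.165; F⁻¹(0.975) = 0.531.

[0.165, 0.531]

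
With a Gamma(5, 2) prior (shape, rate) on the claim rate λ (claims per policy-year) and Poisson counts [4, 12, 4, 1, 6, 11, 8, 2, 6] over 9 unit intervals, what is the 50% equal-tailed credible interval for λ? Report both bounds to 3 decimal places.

[4.878, 5.817]

Posterior: Gamma(5+54, 2+9) = Gamma(59, 11) (shape, rate).
Equal-tailed 50% interval: Gamma(59, 11) quantiles at 0.25 and 0.75.
Posterior mean ≈ 5.364, SD ≈ 0.698; a Normal approximation gives roughly [4.893, 5.835].
Exact: lower = 4.878; upper = 5.817.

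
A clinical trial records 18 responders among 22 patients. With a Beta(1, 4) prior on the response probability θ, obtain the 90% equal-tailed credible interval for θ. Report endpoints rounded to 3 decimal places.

Posterior: Beta(1+18, 4+4) = Beta(19, 8).
Equal-tailed 90% interval: the 0.05 and 0.95 quantiles of Beta(19, 8).
Posterior mean ≈ 0.704, SD ≈ 0.086; a Normal approximation gives roughly [0.562, 0.846].
Exact: F⁻¹(0.05) = 0.553; F⁻¹(0.95) = 0.837.

[0.553, 0.837]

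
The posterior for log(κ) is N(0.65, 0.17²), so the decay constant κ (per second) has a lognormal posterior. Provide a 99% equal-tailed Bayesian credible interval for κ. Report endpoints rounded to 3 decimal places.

[1.236, 2.968]

On the log scale the 99% interval is 0.65 ± 2.576 × 0.17 = [0.2121, 1.0879].
Exponentiate: [e^0.2121, e^1.0879] = [1.236, 2.968].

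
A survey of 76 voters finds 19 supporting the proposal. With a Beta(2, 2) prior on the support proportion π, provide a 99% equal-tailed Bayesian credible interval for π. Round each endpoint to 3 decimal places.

Posterior: Beta(2+19, 2+57) = Beta(21, 59).
Equal-tailed 99% interval: the 0.005 and 0.995 quantiles of Beta(21, 59).
Posterior mean ≈ 0.263, SD ≈ 0.049; a Normal approximation gives roughly [0.137, 0.388].
Exact: F⁻¹(0.005) = 0.149; F⁻¹(0.995) = 0.398.

[0.149, 0.398]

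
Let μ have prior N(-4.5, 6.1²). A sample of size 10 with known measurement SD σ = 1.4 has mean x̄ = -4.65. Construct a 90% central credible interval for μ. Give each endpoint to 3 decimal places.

[-5.376, -3.923]

Posterior precision = 1/6.1² + 10/1.4² = 0.0269 + 5.1020 = 5.1289, so posterior SD = 0.4416.
Posterior mean = (-4.5/6.1² + 10·-4.65/1.4²) / 5.1289 = -4.6492.
Interval: -4.6492 ± 1.645 × 0.4416 → [-5.376, -3.923].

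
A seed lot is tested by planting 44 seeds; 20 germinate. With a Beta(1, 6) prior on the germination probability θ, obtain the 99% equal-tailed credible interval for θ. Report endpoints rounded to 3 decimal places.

[0.245, 0.591]

Posterior: Beta(1+20, 6+24) = Beta(21, 30).
Equal-tailed 99% interval: the 0.005 and 0.995 quantiles of Beta(21, 30).
Posterior mean ≈ 0.412, SD ≈ 0.068; a Normal approximation gives roughly [0.236, 0.588].
Exact: F⁻¹(0.005) = 0.245; F⁻¹(0.995) = 0.591.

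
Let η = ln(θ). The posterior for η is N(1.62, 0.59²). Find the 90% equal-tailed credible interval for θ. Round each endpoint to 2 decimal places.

[1.91, 13.34]

On the log scale the 90% interval is 1.62 ± 1.645 × 0.59 = [0.6495, 2.5905].
Exponentiate: [e^0.6495, e^2.5905] = [1.91, 13.34].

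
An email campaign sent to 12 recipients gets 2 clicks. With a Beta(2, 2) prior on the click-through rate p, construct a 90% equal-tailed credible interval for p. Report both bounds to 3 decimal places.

[0.097, 0.440]

Posterior: Beta(2+2, 2+10) = Beta(4, 12).
Equal-tailed 90% interval: the 0.05 and 0.95 quantiles of Beta(4, 12).
Posterior mean ≈ 0.250, SD ≈ 0.105; a Normal approximation gives roughly [0.077, 0.423].
Exact: F⁻¹(0.05) = 0.097; F⁻¹(0.95) = 0.440.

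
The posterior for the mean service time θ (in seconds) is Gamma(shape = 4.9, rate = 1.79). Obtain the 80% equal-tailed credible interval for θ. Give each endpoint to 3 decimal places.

[1.320, 4.393]

Posterior: Gamma(shape 4.9, rate 1.79).
Equal-tailed 80% interval: Gamma(4.9, 1.79) quantiles at 0.1 and 0.9.
Posterior mean ≈ 2.737, SD ≈ 1.237; a Normal approximation gives roughly [1.153, 4.322].
Exact: lower = 1.320; upper = 4.393.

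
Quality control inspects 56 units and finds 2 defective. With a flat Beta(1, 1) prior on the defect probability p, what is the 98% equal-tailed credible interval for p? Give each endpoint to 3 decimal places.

[0.008, 0.139]

Posterior: Beta(1+2, 1+54) = Beta(3, 55).
Equal-tailed 98% interval: the 0.01 and 0.99 quantiles of Beta(3, 55).
Posterior mean ≈ 0.052, SD ≈ 0.029; a Normal approximation gives roughly [-0.015, 0.119].
Exact: F⁻¹(0.01) = 0.008; F⁻¹(0.99) = 0.139.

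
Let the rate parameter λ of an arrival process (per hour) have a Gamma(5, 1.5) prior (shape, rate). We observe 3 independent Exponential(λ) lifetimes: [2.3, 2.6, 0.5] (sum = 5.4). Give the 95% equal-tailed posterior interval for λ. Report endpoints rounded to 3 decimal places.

Posterior: Gamma(5+3, 1.5+5.4) = Gamma(8, 6.9) (shape, rate).
Equal-tailed 95% interval: Gamma(8, 6.9) quantiles at 0.025 and 0.975.
Posterior mean ≈ 1.159, SD ≈ 0.410; a Normal approximation gives roughly [0.356, 1.963].
Exact: lower = 0.501; upper = 2.090.

[0.501, 2.090]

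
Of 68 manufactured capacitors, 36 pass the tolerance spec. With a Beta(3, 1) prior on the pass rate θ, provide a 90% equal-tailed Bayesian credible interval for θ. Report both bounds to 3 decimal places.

Posterior: Beta(3+36, 1+32) = Beta(39, 33).
Equal-tailed 90% interval: the 0.05 and 0.95 quantiles of Beta(39, 33).
Posterior mean ≈ 0.542, SD ≈ 0.058; a Normal approximation gives roughly [0.446, 0.638].
Exact: F⁻¹(0.05) = 0.445; F⁻¹(0.95) = 0.637.

[0.445, 0.637]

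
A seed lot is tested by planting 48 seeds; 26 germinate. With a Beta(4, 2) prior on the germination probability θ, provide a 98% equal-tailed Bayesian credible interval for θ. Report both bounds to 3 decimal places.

Posterior: Beta(4+26, 2+22) = Beta(30, 24).
Equal-tailed 98% interval: the 0.01 and 0.99 quantiles of Beta(30, 24).
Posterior mean ≈ 0.556, SD ≈ 0.067; a Normal approximation gives roughly [0.400, 0.711].
Exact: F⁻¹(0.01) = 0.398; F⁻¹(0.99) = 0.707.

[0.398, 0.707]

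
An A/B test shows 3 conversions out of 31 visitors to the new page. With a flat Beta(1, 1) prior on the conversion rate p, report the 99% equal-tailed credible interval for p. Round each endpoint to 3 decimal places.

[0.022, 0.303]

Posterior: Beta(1+3, 1+28) = Beta(4, 29).
Equal-tailed 99% interval: the 0.005 and 0.995 quantiles of Beta(4, 29).
Posterior mean ≈ 0.121, SD ≈ 0.056; a Normal approximation gives roughly [-0.023, 0.265].
Exact: F⁻¹(0.005) = 0.022; F⁻¹(0.995) = 0.303.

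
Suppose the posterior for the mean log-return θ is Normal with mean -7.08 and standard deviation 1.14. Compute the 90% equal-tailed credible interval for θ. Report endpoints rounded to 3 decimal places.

The posterior is symmetric, so the 90% equal-tailed interval is θ = -7.08 ± z·1.14 with z = 1.645.
Half-width: 1.645 × 1.14 = 1.875.
-7.08 − 1.875 = -8.955; -7.08 + 1.875 = -5.205.

[-8.955, -5.205]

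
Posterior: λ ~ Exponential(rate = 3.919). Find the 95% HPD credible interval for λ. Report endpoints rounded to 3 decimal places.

The exponential density is strictly decreasing on [0, ∞), so the HPD interval is anchored at 0: [0, q] with P(λ ≤ q) = 0.95.
q = −ln(1 − 0.95) / 3.919 = 2.9957 / 3.919 = 0.764.

[0.000, 0.764]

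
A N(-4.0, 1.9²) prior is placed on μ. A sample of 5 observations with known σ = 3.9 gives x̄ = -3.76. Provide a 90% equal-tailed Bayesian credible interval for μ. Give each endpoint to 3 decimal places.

Posterior precision = 1/1.9² + 5/3.9² = 0.2770 + 0.3287 = 0.6057, so posterior SD = 1.2849.
Posterior mean = (-4.0/1.9² + 5·-3.76/3.9²) / 0.6057 = -3.8698.
Interval: -3.8698 ± 1.645 × 1.2849 → [-5.983, -1.756].

[-5.983, -1.756]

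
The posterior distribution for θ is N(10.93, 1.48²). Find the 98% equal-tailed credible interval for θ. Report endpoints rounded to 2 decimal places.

[7.49, 14.37]

The posterior is symmetric, so the 98% equal-tailed interval is θ = 10.93 ± z·1.48 with z = 2.326.
Half-width: 2.326 × 1.48 = 3.44.
10.93 − 3.44 = 7.49; 10.93 + 3.44 = 14.37.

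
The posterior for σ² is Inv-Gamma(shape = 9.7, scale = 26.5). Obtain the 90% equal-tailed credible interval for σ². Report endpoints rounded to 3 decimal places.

Inverse-Gamma(9.7, 26.5) quantiles: F⁻¹(0.05) and F⁻¹(0.95).
Equivalently, 1/σ² ~ Gamma(9.7, rate = 26.5); invert its 0.95 and 0.05 quantiles.
Posterior mean ≈ 3.046, SD ≈ 1.098; a Normal approximation gives roughly [1.240, 4.852].
Exact: lower = 1.729; upper = 5.091.

[1.729, 5.091]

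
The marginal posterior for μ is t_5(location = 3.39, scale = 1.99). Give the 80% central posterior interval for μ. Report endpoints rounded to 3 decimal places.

[0.453, 6.327]

The t_5 distribution is symmetric; the 80% interval is 3.39 ± t·1.99 with t_{0.9,5} = 1.476.
Half-width: 1.476 × 1.99 = 2.937.
3.39 − 2.937 = 0.453; 3.39 + 2.937 = 6.327.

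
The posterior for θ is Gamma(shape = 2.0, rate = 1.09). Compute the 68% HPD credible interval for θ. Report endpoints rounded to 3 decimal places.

[0.248, 2.284]

The posterior is unimodal and skewed, so the HPD interval has equal density at both endpoints and is the shortest 68% interval.
Solving f(0.248) = f(2.284) with F(2.284) − F(0.248) = 0.68 gives [0.248, 2.284].
For comparison, the equal-tailed interval is [0.653, 3.017]; the HPD is narrower and shifted toward the mode.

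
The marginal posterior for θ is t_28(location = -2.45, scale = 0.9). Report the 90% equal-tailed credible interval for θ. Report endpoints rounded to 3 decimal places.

[-3.981, -0.919]

The t_28 distribution is symmetric; the 90% interval is -2.45 ± t·0.9 with t_{0.95,28} = 1.701.
Half-width: 1.701 × 0.9 = 1.531.
-2.45 − 1.531 = -3.981; -2.45 + 1.531 = -0.919.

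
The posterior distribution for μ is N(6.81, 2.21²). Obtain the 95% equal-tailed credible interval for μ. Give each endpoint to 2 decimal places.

[2.48, 11.14]

The posterior is symmetric, so the 95% equal-tailed interval is μ = 6.81 ± z·2.21 with z = 1.960.
Half-width: 1.960 × 2.21 = 4.33.
6.81 − 4.33 = 2.48; 6.81 + 4.33 = 11.14.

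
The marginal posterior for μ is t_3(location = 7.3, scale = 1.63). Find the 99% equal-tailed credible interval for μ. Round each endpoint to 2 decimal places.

The t_3 distribution is symmetric; the 99% interval is 7.3 ± t·1.63 with t_{0.995,3} = 5.841.
Half-width: 5.841 × 1.63 = 9.52.
7.3 − 9.52 = -2.22; 7.3 + 9.52 = 16.82.

[-2.22, 16.82]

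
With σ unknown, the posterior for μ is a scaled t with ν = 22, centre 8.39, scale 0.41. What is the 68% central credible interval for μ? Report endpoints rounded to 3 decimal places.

[7.973, 8.807]

The t_22 distribution is symmetric; the 68% interval is 8.39 ± t·0.41 with t_{0.84,22} = 1.017.
Half-width: 1.017 × 0.41 = 0.417.
8.39 − 0.417 = 7.973; 8.39 + 0.417 = 8.807.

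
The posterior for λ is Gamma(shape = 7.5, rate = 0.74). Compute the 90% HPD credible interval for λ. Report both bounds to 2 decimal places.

[4.22, 15.84]

The posterior is unimodal and skewed, so the HPD interval has equal density at both endpoints and is the shortest 90% interval.
Solving f(4.22) = f(15.84) with F(15.84) − F(4.22) = 0.90 gives [4.22, 15.84].
For comparison, the equal-tailed interval is [4.91, 16.89]; the HPD is narrower and shifted toward the mode.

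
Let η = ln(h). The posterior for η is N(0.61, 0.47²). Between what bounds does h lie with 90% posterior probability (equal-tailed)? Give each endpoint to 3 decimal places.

On the log scale the 90% interval is 0.61 ± 1.645 × 0.47 = [-0.1631, 1.3831].
Exponentiate: [e^-0.1631, e^1.3831] = [0.850, 3.987].

[0.850, 3.987]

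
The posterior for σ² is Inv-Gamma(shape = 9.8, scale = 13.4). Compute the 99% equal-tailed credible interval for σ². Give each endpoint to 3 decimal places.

[0.680, 3.724]

Inverse-Gamma(9.8, 13.4) quantiles: F⁻¹(0.005) and F⁻¹(0.995).
Equivalently, 1/σ² ~ Gamma(9.8, rate = 13.4); invert its 0.995 and 0.005 quantiles.
Posterior mean ≈ 1.523, SD ≈ 0.545; a Normal approximation gives roughly [0.118, 2.927].
Exact: lower = 0.680; upper = 3.724.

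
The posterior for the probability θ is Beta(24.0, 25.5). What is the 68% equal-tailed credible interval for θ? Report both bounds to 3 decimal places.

Posterior: Beta(24.0, 25.5).
Equal-tailed 68% interval: the 0.16 and 0.84 quantiles of Beta(24.0, 25.5).
Posterior mean ≈ 0.485, SD ≈ 0.070; a Normal approximation gives roughly [0.415, 0.555].
Exact: F⁻¹(0.16) = 0.414; F⁻¹(0.84) = 0.555.

[0.414, 0.555]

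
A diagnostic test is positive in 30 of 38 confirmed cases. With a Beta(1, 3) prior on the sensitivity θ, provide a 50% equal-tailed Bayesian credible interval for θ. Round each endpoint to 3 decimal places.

[0.694, 0.786]

Posterior: Beta(1+30, 3+8) = Beta(31, 11).
Equal-tailed 50% interval: the 0.25 and 0.75 quantiles of Beta(31, 11).
Posterior mean ≈ 0.738, SD ≈ 0.067; a Normal approximation gives roughly [0.693, 0.783].
Exact: F⁻¹(0.25) = 0.694; F⁻¹(0.75) = 0.786.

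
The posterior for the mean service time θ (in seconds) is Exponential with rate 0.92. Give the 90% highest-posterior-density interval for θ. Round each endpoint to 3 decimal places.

[0.000, 2.503]

The exponential density is strictly decreasing on [0, ∞), so the HPD interval is anchored at 0: [0, q] with P(θ ≤ q) = 0.90.
q = −ln(1 − 0.90) / 0.92 = 2.3026 / 0.92 = 2.503.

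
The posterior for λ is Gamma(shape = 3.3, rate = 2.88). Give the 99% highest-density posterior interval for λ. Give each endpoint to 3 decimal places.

The posterior is unimodal and skewed, so the HPD interval has equal density at both endpoints and is the shortest 99% interval.
Solving f(0.069) = f(3.114) with F(3.114) − F(0.069) = 0.99 gives [0.069, 3.114].
For comparison, the equal-tailed interval is [0.149, 3.402]; the HPD is narrower and shifted toward the mode.

[0.069, 3.114]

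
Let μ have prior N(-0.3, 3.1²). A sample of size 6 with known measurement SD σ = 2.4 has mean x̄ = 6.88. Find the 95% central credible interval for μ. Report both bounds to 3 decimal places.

[4.397, 8.059]

Posterior precision = 1/3.1² + 6/2.4² = 0.1041 + 1.0417 = 1.1457, so posterior SD = 0.9342.
Posterior mean = (-0.3/3.1² + 6·6.88/2.4²) / 1.1457 = 6.2279.
Interval: 6.2279 ± 1.960 × 0.9342 → [4.397, 8.059].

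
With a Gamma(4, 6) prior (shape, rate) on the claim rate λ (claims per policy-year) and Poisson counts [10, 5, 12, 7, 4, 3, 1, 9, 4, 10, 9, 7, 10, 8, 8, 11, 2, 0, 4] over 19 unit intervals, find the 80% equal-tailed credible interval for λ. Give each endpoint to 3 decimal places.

[4.549, 5.708]

Posterior: Gamma(4+124, 6+19) = Gamma(128, 25) (shape, rate).
Equal-tailed 80% interval: Gamma(128, 25) quantiles at 0.1 and 0.9.
Posterior mean ≈ 5.120, SD ≈ 0.453; a Normal approximation gives roughly [4.540, 5.700].
Exact: lower = 4.549; upper = 5.708.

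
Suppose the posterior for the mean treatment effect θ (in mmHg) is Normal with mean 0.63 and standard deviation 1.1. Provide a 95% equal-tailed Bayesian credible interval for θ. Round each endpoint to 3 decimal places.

[-1.526, 2.786]

The posterior is symmetric, so the 95% equal-tailed interval is θ = 0.63 ± z·1.1 with z = 1.960.
Half-width: 1.960 × 1.1 = 2.156.
0.63 − 2.156 = -1.526; 0.63 + 2.156 = 2.786.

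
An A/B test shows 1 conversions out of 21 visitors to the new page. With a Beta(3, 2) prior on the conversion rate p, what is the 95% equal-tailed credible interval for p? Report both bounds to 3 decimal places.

Posterior: Beta(3+1, 2+20) = Beta(4, 22).
Equal-tailed 95% interval: the 0.025 and 0.975 quantiles of Beta(4, 22).
Posterior mean ≈ 0.154, SD ≈ 0.069; a Normal approximation gives roughly [0.018, 0.290].
Exact: F⁻¹(0.025) = 0.045; F⁻¹(0.975) = 0.312.

[0.045, 0.312]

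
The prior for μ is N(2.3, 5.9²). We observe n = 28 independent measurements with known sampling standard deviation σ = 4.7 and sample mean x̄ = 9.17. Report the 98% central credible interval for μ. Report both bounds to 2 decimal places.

Posterior precision = 1/5.9² + 28/4.7² = 0.0287 + 1.2675 = 1.2963, so posterior SD = 0.8783.
Posterior mean = (2.3/5.9² + 28·9.17/4.7²) / 1.2963 = 9.0177.
Interval: 9.0177 ± 2.326 × 0.8783 → [6.97, 11.06].

[6.97, 11.06]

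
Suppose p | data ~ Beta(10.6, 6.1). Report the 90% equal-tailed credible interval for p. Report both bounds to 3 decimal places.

[0.437, 0.814]

Posterior: Beta(10.6, 6.1).
Equal-tailed 90% interval: the 0.05 and 0.95 quantiles of Beta(10.6, 6.1).
Posterior mean ≈ 0.635, SD ≈ 0.114; a Normal approximation gives roughly [0.446, 0.823].
Exact: F⁻¹(0.05) = 0.437; F⁻¹(0.95) = 0.814.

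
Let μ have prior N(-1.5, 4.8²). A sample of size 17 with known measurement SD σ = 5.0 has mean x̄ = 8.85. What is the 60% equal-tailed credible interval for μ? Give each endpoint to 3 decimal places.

Posterior precision = 1/4.8² + 17/5.0² = 0.0434 + 0.6800 = 0.7234, so posterior SD = 1.1757.
Posterior mean = (-1.5/4.8² + 17·8.85/5.0²) / 0.7234 = 8.2290.
Interval: 8.2290 ± 0.842 × 1.1757 → [7.239, 9.219].

[7.239, 9.219]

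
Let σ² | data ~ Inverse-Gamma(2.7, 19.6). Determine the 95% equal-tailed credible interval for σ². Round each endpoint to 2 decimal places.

Inverse-Gamma(2.7, 19.6) quantiles: F⁻¹(0.025) and F⁻¹(0.975).
Equivalently, 1/σ² ~ Gamma(2.7, rate = 19.6); invert its 0.975 and 0.025 quantiles.
Posterior mean ≈ 11.53, SD ≈ 13.78; a Normal approximation gives roughly [-15.48, 38.54].
Exact: lower = 2.91; upper = 39.70.

[2.91, 39.70]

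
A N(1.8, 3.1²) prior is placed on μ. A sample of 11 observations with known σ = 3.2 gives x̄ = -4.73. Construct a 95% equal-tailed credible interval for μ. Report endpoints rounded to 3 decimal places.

[-5.959, -2.348]

Posterior precision = 1/3.1² + 11/3.2² = 0.1041 + 1.0742 = 1.1783, so posterior SD = 0.9212.
Posterior mean = (1.8/3.1² + 11·-4.73/3.2²) / 1.1783 = -4.1533.
Interval: -4.1533 ± 1.960 × 0.9212 → [-5.959, -2.348].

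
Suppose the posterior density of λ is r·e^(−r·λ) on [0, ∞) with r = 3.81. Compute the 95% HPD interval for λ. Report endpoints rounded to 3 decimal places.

[0.000, 0.786]

The exponential density is strictly decreasing on [0, ∞), so the HPD interval is anchored at 0: [0, q] with P(λ ≤ q) = 0.95.
q = −ln(1 − 0.95) / 3.81 = 2.9957 / 3.81 = 0.786.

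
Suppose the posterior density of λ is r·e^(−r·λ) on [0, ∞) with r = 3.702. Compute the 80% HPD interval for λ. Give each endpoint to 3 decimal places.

[0.000, 0.435]

The exponential density is strictly decreasing on [0, ∞), so the HPD interval is anchored at 0: [0, q] with P(λ ≤ q) = 0.80.
q = −ln(1 − 0.80) / 3.702 = 1.6094 / 3.702 = 0.435.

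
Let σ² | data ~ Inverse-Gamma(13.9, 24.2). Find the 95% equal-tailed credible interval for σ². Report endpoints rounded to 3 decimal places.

[1.095, 3.192]

Inverse-Gamma(13.9, 24.2) quantiles: F⁻¹(0.025) and F⁻¹(0.975).
Equivalently, 1/σ² ~ Gamma(13.9, rate = 24.2); invert its 0.975 and 0.025 quantiles.
Posterior mean ≈ 1.876, SD ≈ 0.544; a Normal approximation gives roughly [0.810, 2.942].
Exact: lower = 1.095; upper = 3.192.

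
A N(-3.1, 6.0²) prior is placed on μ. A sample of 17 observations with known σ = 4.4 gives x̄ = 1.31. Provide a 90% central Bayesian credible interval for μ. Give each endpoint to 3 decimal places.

[-0.553, 2.903]

Posterior precision = 1/6.0² + 17/4.4² = 0.0278 + 0.8781 = 0.9059, so posterior SD = 1.0507.
Posterior mean = (-3.1/6.0² + 17·1.31/4.4²) / 0.9059 = 1.1748.
Interval: 1.1748 ± 1.645 × 1.0507 → [-0.553, 2.903].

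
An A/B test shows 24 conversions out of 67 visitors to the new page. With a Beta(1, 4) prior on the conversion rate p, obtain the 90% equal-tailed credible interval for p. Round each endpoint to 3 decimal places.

[0.258, 0.441]

Posterior: Beta(1+24, 4+43) = Beta(25, 47).
Equal-tailed 90% interval: the 0.05 and 0.95 quantiles of Beta(25, 47).
Posterior mean ≈ 0.347, SD ≈ 0.056; a Normal approximation gives roughly [0.256, 0.439].
Exact: F⁻¹(0.05) = 0.258; F⁻¹(0.95) = 0.441.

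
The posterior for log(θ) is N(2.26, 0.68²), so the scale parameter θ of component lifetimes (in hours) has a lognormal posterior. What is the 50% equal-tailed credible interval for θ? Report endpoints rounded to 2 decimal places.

[6.06, 15.16]

On the log scale the 50% interval is 2.26 ± 0.674 × 0.68 = [1.8013, 2.7187].
Exponentiate: [e^1.8013, e^2.7187] = [6.06, 15.16].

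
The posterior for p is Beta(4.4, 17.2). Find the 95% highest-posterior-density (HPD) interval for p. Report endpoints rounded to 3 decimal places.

The posterior is unimodal and skewed, so the HPD interval has equal density at both endpoints and is the shortest 95% interval.
Solving f(0.053) = f(0.371) with F(0.371) − F(0.053) = 0.95 gives [0.053, 0.371].
For comparison, the equal-tailed interval is [0.066, 0.392]; the HPD is narrower and shifted toward the mode.

[0.053, 0.371]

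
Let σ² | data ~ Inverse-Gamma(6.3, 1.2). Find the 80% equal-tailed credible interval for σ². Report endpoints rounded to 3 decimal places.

Inverse-Gamma(6.3, 1.2) quantiles: F⁻¹(0.1) and F⁻¹(0.9).
Equivalently, 1/σ² ~ Gamma(6.3, rate = 1.2); invert its 0.9 and 0.1 quantiles.
Posterior mean ≈ 0.226, SD ≈ 0.109; a Normal approximation gives roughly [0.086, 0.366].
Exact: lower = 0.124; upper = 0.356.

[0.124, 0.356]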